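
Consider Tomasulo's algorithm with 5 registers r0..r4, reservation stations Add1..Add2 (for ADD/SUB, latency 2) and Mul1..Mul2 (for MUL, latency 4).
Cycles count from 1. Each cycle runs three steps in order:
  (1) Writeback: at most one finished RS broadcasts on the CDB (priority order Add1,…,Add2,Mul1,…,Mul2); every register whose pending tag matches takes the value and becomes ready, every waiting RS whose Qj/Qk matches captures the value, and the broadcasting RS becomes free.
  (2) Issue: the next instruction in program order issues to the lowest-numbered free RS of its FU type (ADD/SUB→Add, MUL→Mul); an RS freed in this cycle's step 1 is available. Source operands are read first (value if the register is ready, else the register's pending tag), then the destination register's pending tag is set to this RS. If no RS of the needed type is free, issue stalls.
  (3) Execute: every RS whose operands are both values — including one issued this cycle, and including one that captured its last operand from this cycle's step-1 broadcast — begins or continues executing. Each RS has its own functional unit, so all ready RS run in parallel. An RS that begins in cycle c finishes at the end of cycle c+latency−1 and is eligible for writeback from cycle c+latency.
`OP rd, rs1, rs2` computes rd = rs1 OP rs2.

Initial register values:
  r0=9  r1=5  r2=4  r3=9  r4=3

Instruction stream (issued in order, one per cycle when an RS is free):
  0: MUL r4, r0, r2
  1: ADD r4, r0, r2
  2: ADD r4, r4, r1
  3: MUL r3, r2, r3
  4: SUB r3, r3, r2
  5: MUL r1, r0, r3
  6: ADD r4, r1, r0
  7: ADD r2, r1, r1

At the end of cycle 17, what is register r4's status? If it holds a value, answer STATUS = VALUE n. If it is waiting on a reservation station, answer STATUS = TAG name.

cycle 1: issue MUL r4<-Mul1 // r0:9,r1:5,r2:4,r3:9,r4:Mul1
cycle 2: issue ADD r4<-Add1 // r0:9,r1:5,r2:4,r3:9,r4:Add1
cycle 3: issue ADD r4<-Add2 // r0:9,r1:5,r2:4,r3:9,r4:Add2
cycle 4: CDB Add1=13; issue MUL r3<-Mul2 // r0:9,r1:5,r2:4,r3:Mul2,r4:Add2
cycle 5: CDB Mul1=36; issue SUB r3<-Add1 // r0:9,r1:5,r2:4,r3:Add1,r4:Add2
cycle 6: CDB Add2=18; issue MUL r1<-Mul1 // r0:9,r1:Mul1,r2:4,r3:Add1,r4:18
cycle 7: issue ADD r4<-Add2 // r0:9,r1:Mul1,r2:4,r3:Add1,r4:Add2
cycle 8: CDB Mul2=36; stall // r0:9,r1:Mul1,r2:4,r3:Add1,r4:Add2
cycle 9: stall // r0:9,r1:Mul1,r2:4,r3:Add1,r4:Add2
cycle 10: CDB Add1=32; issue ADD r2<-Add1 // r0:9,r1:Mul1,r2:Add1,r3:32,r4:Add2
cycle 11: - // r0:9,r1:Mul1,r2:Add1,r3:32,r4:Add2
cycle 12: - // r0:9,r1:Mul1,r2:Add1,r3:32,r4:Add2
cycle 13: - // r0:9,r1:Mul1,r2:Add1,r3:32,r4:Add2
cycle 14: CDB Mul1=288 // r0:9,r1:288,r2:Add1,r3:32,r4:Add2
cycle 15: - // r0:9,r1:288,r2:Add1,r3:32,r4:Add2
cycle 16: CDB Add1=576 // r0:9,r1:288,r2:576,r3:32,r4:Add2
cycle 17: CDB Add2=297 // r0:9,r1:288,r2:576,r3:32,r4:297

STATUS = VALUE 297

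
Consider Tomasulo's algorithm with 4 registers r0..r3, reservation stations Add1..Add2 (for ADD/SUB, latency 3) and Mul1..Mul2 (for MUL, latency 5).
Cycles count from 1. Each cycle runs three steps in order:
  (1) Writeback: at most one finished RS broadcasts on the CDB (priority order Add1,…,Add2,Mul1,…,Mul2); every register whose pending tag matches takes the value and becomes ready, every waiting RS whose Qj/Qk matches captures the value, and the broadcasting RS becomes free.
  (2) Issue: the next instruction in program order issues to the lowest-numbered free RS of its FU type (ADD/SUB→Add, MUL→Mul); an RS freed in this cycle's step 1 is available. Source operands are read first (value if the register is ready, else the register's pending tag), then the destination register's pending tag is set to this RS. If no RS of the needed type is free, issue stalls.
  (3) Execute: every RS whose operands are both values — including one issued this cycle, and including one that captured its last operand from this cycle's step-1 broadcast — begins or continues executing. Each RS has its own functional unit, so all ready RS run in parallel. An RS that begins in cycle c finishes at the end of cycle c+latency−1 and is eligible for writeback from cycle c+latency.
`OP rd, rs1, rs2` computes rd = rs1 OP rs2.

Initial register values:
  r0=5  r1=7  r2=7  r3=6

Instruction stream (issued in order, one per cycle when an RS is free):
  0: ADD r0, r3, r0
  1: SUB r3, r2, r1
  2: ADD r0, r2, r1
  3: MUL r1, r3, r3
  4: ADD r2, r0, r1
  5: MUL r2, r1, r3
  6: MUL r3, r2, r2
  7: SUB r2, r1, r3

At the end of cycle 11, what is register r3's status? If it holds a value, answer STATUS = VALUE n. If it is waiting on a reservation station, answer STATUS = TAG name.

STATUS = TAG Mul1

cycle 1: issue ADD r0<-Add1 // r0:Add1,r1:7,r2:7,r3:6
cycle 2: issue SUB r3<-Add2 // r0:Add1,r1:7,r2:7,r3:Add2
cycle 3: stall // r0:Add1,r1:7,r2:7,r3:Add2
cycle 4: CDB Add1=11; issue ADD r0<-Add1 // r0:Add1,r1:7,r2:7,r3:Add2
cycle 5: CDB Add2=0; issue MUL r1<-Mul1 // r0:Add1,r1:Mul1,r2:7,r3:0
cycle 6: issue ADD r2<-Add2 // r0:Add1,r1:Mul1,r2:Add2,r3:0
cycle 7: CDB Add1=14; issue MUL r2<-Mul2 // r0:14,r1:Mul1,r2:Mul2,r3:0
cycle 8: stall // r0:14,r1:Mul1,r2:Mul2,r3:0
cycle 9: stall // r0:14,r1:Mul1,r2:Mul2,r3:0
cycle 10: CDB Mul1=0; issue MUL r3<-Mul1 // r0:14,r1:0,r2:Mul2,r3:Mul1
cycle 11: issue SUB r2<-Add1 // r0:14,r1:0,r2:Add1,r3:Mul1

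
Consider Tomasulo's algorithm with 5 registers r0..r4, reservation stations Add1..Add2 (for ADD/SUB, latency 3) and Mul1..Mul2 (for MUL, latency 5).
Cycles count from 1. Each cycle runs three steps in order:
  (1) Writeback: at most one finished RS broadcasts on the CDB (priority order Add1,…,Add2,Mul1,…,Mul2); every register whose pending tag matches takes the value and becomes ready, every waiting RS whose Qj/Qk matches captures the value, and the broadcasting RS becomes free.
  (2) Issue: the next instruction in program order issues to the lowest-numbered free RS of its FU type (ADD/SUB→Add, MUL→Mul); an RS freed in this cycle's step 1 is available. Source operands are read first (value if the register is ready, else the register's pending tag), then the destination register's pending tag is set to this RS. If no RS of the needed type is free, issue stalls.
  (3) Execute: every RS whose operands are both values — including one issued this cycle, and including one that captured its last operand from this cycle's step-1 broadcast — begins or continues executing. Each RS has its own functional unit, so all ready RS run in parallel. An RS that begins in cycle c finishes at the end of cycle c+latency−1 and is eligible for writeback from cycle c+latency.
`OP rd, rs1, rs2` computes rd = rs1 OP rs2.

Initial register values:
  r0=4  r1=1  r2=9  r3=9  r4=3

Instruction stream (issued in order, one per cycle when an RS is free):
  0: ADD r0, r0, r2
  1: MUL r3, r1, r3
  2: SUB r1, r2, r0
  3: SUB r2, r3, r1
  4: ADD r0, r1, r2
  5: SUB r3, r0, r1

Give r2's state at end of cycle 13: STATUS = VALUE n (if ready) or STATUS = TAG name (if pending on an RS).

  c1: issue ADD r0<-Add1  regs: r0:Add1,r1:1,r2:9,r3:9,r4:3
  c2: issue MUL r3<-Mul1  regs: r0:Add1,r1:1,r2:9,r3:Mul1,r4:3
  c3: issue SUB r1<-Add2  regs: r0:Add1,r1:Add2,r2:9,r3:Mul1,r4:3
  c4: CDB Add1=13; issue SUB r2<-Add1  regs: r0:13,r1:Add2,r2:Add1,r3:Mul1,r4:3
  c5: stall  regs: r0:13,r1:Add2,r2:Add1,r3:Mul1,r4:3
  c6: stall  regs: r0:13,r1:Add2,r2:Add1,r3:Mul1,r4:3
  c7: CDB Add2=-4; issue ADD r0<-Add2  regs: r0:Add2,r1:-4,r2:Add1,r3:Mul1,r4:3
  c8: CDB Mul1=9; stall  regs: r0:Add2,r1:-4,r2:Add1,r3:9,r4:3
  c9: stall  regs: r0:Add2,r1:-4,r2:Add1,r3:9,r4:3
  c10: stall  regs: r0:Add2,r1:-4,r2:Add1,r3:9,r4:3
  c11: CDB Add1=13; issue SUB r3<-Add1  regs: r0:Add2,r1:-4,r2:13,r3:Add1,r4:3
  c12: -  regs: r0:Add2,r1:-4,r2:13,r3:Add1,r4:3
  c13: -  regs: r0:Add2,r1:-4,r2:13,r3:Add1,r4:3

STATUS = VALUE 13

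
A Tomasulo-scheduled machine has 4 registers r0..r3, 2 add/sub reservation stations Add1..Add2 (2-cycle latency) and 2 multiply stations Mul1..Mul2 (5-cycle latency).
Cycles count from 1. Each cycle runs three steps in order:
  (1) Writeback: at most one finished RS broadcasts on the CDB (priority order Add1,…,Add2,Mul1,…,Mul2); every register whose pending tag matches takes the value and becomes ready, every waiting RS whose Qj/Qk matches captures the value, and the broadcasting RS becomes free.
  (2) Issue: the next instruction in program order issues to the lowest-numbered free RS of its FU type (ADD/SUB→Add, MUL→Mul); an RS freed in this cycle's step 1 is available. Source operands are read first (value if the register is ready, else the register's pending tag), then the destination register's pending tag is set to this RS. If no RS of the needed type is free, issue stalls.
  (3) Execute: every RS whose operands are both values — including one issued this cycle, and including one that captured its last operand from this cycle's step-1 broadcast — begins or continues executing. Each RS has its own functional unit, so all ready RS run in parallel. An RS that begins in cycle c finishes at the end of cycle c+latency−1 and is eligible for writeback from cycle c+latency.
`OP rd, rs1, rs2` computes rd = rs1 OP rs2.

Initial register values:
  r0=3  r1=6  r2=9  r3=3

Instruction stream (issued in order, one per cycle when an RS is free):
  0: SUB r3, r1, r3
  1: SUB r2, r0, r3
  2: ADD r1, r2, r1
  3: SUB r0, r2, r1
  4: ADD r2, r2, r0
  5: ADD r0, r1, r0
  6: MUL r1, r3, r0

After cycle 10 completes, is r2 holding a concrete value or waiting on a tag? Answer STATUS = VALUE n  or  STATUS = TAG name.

cycle 1: issue SUB r3<-Add1 // r0:3,r1:6,r2:9,r3:Add1
cycle 2: issue SUB r2<-Add2 // r0:3,r1:6,r2:Add2,r3:Add1
cycle 3: CDB Add1=3; issue ADD r1<-Add1 // r0:3,r1:Add1,r2:Add2,r3:3
cycle 4: stall // r0:3,r1:Add1,r2:Add2,r3:3
cycle 5: CDB Add2=0; issue SUB r0<-Add2 // r0:Add2,r1:Add1,r2:0,r3:3
cycle 6: stall // r0:Add2,r1:Add1,r2:0,r3:3
cycle 7: CDB Add1=6; issue ADD r2<-Add1 // r0:Add2,r1:6,r2:Add1,r3:3
cycle 8: stall // r0:Add2,r1:6,r2:Add1,r3:3
cycle 9: CDB Add2=-6; issue ADD r0<-Add2 // r0:Add2,r1:6,r2:Add1,r3:3
cycle 10: issue MUL r1<-Mul1 // r0:Add2,r1:Mul1,r2:Add1,r3:3

STATUS = TAG Add1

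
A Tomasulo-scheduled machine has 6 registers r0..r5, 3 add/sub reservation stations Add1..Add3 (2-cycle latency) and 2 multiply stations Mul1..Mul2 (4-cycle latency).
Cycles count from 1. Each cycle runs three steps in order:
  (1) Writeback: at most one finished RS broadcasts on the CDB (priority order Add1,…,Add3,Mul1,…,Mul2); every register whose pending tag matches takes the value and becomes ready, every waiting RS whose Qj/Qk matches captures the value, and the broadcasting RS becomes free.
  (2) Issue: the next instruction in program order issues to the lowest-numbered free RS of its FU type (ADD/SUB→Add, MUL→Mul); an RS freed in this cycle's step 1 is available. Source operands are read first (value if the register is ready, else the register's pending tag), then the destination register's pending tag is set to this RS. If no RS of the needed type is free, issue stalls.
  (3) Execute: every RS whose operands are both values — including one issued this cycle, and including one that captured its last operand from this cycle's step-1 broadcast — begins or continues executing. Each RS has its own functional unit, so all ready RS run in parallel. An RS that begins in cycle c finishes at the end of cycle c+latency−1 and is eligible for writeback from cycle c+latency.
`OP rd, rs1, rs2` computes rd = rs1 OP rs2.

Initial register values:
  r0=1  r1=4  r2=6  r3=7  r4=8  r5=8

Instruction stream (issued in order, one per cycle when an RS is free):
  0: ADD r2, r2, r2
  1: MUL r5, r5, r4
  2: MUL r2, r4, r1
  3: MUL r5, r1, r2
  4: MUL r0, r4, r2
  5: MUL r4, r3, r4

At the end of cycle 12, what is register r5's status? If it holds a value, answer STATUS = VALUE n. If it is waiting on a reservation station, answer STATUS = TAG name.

c1: issue ADD r2<-Add1 | r0:1,r1:4,r2:Add1,r3:7,r4:8,r5:8
c2: issue MUL r5<-Mul1 | r0:1,r1:4,r2:Add1,r3:7,r4:8,r5:Mul1
c3: CDB Add1=12; issue MUL r2<-Mul2 | r0:1,r1:4,r2:Mul2,r3:7,r4:8,r5:Mul1
c4: stall | r0:1,r1:4,r2:Mul2,r3:7,r4:8,r5:Mul1
c5: stall | r0:1,r1:4,r2:Mul2,r3:7,r4:8,r5:Mul1
c6: CDB Mul1=64; issue MUL r5<-Mul1 | r0:1,r1:4,r2:Mul2,r3:7,r4:8,r5:Mul1
c7: CDB Mul2=32; issue MUL r0<-Mul2 | r0:Mul2,r1:4,r2:32,r3:7,r4:8,r5:Mul1
c8: stall | r0:Mul2,r1:4,r2:32,r3:7,r4:8,r5:Mul1
c9: stall | r0:Mul2,r1:4,r2:32,r3:7,r4:8,r5:Mul1
c10: stall | r0:Mul2,r1:4,r2:32,r3:7,r4:8,r5:Mul1
c11: CDB Mul1=128; issue MUL r4<-Mul1 | r0:Mul2,r1:4,r2:32,r3:7,r4:Mul1,r5:128
c12: CDB Mul2=256 | r0:256,r1:4,r2:32,r3:7,r4:Mul1,r5:128

STATUS = VALUE 128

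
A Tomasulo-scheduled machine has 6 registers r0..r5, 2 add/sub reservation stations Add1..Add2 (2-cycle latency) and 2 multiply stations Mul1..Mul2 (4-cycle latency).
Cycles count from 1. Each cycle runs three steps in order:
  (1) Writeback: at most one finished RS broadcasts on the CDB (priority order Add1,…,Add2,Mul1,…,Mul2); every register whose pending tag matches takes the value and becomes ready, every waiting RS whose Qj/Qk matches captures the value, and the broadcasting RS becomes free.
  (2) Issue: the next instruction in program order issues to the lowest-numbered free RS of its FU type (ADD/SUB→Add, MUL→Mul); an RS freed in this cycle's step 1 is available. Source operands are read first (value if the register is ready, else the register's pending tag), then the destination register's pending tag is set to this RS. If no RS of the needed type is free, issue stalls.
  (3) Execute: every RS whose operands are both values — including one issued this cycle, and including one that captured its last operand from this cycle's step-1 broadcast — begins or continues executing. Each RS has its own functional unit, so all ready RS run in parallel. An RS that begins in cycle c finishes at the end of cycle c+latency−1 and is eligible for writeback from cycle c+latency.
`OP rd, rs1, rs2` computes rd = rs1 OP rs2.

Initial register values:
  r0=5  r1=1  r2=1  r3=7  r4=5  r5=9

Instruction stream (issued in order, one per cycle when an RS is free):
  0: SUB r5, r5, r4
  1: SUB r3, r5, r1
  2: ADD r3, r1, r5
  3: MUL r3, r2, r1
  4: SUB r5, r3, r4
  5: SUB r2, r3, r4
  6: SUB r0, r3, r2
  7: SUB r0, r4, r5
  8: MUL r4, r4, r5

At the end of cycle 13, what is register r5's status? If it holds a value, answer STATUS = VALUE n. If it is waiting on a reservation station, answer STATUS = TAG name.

cycle 1: issue SUB r5<-Add1 // r0:5,r1:1,r2:1,r3:7,r4:5,r5:Add1
cycle 2: issue SUB r3<-Add2 // r0:5,r1:1,r2:1,r3:Add2,r4:5,r5:Add1
cycle 3: CDB Add1=4; issue ADD r3<-Add1 // r0:5,r1:1,r2:1,r3:Add1,r4:5,r5:4
cycle 4: issue MUL r3<-Mul1 // r0:5,r1:1,r2:1,r3:Mul1,r4:5,r5:4
cycle 5: CDB Add1=5; issue SUB r5<-Add1 // r0:5,r1:1,r2:1,r3:Mul1,r4:5,r5:Add1
cycle 6: CDB Add2=3; issue SUB r2<-Add2 // r0:5,r1:1,r2:Add2,r3:Mul1,r4:5,r5:Add1
cycle 7: stall // r0:5,r1:1,r2:Add2,r3:Mul1,r4:5,r5:Add1
cycle 8: CDB Mul1=1; stall // r0:5,r1:1,r2:Add2,r3:1,r4:5,r5:Add1
cycle 9: stall // r0:5,r1:1,r2:Add2,r3:1,r4:5,r5:Add1
cycle 10: CDB Add1=-4; issue SUB r0<-Add1 // r0:Add1,r1:1,r2:Add2,r3:1,r4:5,r5:-4
cycle 11: CDB Add2=-4; issue SUB r0<-Add2 // r0:Add2,r1:1,r2:-4,r3:1,r4:5,r5:-4
cycle 12: issue MUL r4<-Mul1 // r0:Add2,r1:1,r2:-4,r3:1,r4:Mul1,r5:-4
cycle 13: CDB Add1=5 // r0:Add2,r1:1,r2:-4,r3:1,r4:Mul1,r5:-4

STATUS = VALUE -4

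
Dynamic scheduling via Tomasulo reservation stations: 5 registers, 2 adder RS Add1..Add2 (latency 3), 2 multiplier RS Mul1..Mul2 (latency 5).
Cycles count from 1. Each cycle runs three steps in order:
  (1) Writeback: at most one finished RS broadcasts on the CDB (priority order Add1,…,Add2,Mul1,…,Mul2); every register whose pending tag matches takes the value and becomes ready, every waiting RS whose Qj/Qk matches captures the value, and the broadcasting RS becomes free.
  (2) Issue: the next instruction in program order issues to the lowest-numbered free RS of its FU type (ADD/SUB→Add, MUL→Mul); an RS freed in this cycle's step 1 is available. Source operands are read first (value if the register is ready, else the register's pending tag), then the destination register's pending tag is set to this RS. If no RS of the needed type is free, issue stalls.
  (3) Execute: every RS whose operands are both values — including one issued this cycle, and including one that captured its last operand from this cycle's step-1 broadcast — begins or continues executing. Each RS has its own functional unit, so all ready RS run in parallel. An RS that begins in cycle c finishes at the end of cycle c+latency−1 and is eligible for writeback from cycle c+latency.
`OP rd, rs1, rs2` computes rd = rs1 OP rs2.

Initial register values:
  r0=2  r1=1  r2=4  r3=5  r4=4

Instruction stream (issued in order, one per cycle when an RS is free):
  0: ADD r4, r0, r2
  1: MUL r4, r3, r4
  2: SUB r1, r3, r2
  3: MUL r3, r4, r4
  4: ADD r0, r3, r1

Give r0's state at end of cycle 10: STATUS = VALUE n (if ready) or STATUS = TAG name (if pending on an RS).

c1: issue ADD r4<-Add1 | r0:2,r1:1,r2:4,r3:5,r4:Add1
c2: issue MUL r4<-Mul1 | r0:2,r1:1,r2:4,r3:5,r4:Mul1
c3: issue SUB r1<-Add2 | r0:2,r1:Add2,r2:4,r3:5,r4:Mul1
c4: CDB Add1=6; issue MUL r3<-Mul2 | r0:2,r1:Add2,r2:4,r3:Mul2,r4:Mul1
c5: issue ADD r0<-Add1 | r0:Add1,r1:Add2,r2:4,r3:Mul2,r4:Mul1
c6: CDB Add2=1 | r0:Add1,r1:1,r2:4,r3:Mul2,r4:Mul1
c7: - | r0:Add1,r1:1,r2:4,r3:Mul2,r4:Mul1
c8: - | r0:Add1,r1:1,r2:4,r3:Mul2,r4:Mul1
c9: CDB Mul1=30 | r0:Add1,r1:1,r2:4,r3:Mul2,r4:30
c10: - | r0:Add1,r1:1,r2:4,r3:Mul2,r4:30

STATUS = TAG Add1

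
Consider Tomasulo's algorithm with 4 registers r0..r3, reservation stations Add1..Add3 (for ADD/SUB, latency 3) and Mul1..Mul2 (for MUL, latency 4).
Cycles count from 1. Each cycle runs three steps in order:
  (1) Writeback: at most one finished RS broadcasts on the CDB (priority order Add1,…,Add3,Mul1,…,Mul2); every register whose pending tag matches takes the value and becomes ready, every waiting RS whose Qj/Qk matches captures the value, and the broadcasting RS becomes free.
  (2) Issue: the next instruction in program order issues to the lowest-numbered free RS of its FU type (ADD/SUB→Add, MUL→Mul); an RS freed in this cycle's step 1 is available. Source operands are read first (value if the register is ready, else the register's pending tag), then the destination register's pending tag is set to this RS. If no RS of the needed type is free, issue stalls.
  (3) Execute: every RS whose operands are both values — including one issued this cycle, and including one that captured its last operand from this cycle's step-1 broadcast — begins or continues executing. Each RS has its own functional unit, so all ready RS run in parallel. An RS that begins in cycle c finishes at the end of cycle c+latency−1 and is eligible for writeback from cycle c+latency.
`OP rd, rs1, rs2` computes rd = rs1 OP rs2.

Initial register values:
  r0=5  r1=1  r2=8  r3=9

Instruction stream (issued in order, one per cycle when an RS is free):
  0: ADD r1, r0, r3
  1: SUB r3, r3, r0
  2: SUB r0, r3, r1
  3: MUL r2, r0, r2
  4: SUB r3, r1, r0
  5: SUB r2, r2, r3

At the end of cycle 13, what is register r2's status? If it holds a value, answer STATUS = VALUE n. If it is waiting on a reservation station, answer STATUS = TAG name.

cycle 1: issue ADD r1<-Add1 // r0:5,r1:Add1,r2:8,r3:9
cycle 2: issue SUB r3<-Add2 // r0:5,r1:Add1,r2:8,r3:Add2
cycle 3: issue SUB r0<-Add3 // r0:Add3,r1:Add1,r2:8,r3:Add2
cycle 4: CDB Add1=14; issue MUL r2<-Mul1 // r0:Add3,r1:14,r2:Mul1,r3:Add2
cycle 5: CDB Add2=4; issue SUB r3<-Add1 // r0:Add3,r1:14,r2:Mul1,r3:Add1
cycle 6: issue SUB r2<-Add2 // r0:Add3,r1:14,r2:Add2,r3:Add1
cycle 7: - // r0:Add3,r1:14,r2:Add2,r3:Add1
cycle 8: CDB Add3=-10 // r0:-10,r1:14,r2:Add2,r3:Add1
cycle 9: - // r0:-10,r1:14,r2:Add2,r3:Add1
cycle 10: - // r0:-10,r1:14,r2:Add2,r3:Add1
cycle 11: CDB Add1=24 // r0:-10,r1:14,r2:Add2,r3:24
cycle 12: CDB Mul1=-80 // r0:-10,r1:14,r2:Add2,r3:24
cycle 13: - // r0:-10,r1:14,r2:Add2,r3:24

STATUS = TAG Add2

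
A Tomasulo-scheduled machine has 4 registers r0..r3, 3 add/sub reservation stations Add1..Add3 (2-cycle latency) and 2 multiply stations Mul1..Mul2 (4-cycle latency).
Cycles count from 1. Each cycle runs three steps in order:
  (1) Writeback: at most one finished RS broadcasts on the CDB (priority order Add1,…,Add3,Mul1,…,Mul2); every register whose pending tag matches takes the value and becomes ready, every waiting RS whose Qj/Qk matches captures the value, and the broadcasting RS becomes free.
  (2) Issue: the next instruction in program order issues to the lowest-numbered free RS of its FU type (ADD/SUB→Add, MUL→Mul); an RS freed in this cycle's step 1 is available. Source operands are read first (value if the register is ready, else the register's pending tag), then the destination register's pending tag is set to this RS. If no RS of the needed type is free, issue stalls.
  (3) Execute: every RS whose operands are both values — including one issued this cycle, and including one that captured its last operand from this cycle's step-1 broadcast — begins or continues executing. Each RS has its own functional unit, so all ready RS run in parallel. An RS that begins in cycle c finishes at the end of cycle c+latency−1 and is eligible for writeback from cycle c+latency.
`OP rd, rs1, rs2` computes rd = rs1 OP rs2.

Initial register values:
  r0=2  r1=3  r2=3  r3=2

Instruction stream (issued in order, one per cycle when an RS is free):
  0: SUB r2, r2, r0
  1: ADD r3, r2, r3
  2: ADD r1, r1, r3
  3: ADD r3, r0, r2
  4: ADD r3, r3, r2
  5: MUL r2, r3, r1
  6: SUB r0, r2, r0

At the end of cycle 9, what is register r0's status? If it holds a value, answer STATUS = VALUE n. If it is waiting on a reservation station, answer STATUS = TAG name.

STATUS = TAG Add1

cycle 1: issue SUB r2<-Add1 // r0:2,r1:3,r2:Add1,r3:2
cycle 2: issue ADD r3<-Add2 // r0:2,r1:3,r2:Add1,r3:Add2
cycle 3: CDB Add1=1; issue ADD r1<-Add1 // r0:2,r1:Add1,r2:1,r3:Add2
cycle 4: issue ADD r3<-Add3 // r0:2,r1:Add1,r2:1,r3:Add3
cycle 5: CDB Add2=3; issue ADD r3<-Add2 // r0:2,r1:Add1,r2:1,r3:Add2
cycle 6: CDB Add3=3; issue MUL r2<-Mul1 // r0:2,r1:Add1,r2:Mul1,r3:Add2
cycle 7: CDB Add1=6; issue SUB r0<-Add1 // r0:Add1,r1:6,r2:Mul1,r3:Add2
cycle 8: CDB Add2=4 // r0:Add1,r1:6,r2:Mul1,r3:4
cycle 9: - // r0:Add1,r1:6,r2:Mul1,r3:4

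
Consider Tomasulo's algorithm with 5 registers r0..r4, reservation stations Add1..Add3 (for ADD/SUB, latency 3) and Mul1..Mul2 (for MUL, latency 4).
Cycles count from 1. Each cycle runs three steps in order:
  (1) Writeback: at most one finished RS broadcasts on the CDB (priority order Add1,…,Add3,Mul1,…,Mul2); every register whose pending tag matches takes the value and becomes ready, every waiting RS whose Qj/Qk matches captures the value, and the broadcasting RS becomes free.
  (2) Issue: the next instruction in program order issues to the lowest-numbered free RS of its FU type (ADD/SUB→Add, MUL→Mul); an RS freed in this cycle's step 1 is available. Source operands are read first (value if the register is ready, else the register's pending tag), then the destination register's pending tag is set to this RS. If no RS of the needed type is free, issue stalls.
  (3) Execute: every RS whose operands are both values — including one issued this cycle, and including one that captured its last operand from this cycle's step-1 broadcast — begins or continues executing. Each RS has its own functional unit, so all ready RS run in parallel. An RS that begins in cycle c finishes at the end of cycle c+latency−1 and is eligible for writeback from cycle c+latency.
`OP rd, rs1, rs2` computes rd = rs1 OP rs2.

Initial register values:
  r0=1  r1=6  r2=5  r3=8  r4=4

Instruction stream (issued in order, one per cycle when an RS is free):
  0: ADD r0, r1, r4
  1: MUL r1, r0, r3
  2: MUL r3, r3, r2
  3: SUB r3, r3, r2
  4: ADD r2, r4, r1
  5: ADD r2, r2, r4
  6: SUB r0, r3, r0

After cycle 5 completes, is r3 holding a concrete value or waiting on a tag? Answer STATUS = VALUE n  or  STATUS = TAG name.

cycle 1: issue ADD r0<-Add1 // r0:Add1,r1:6,r2:5,r3:8,r4:4
cycle 2: issue MUL r1<-Mul1 // r0:Add1,r1:Mul1,r2:5,r3:8,r4:4
cycle 3: issue MUL r3<-Mul2 // r0:Add1,r1:Mul1,r2:5,r3:Mul2,r4:4
cycle 4: CDB Add1=10; issue SUB r3<-Add1 // r0:10,r1:Mul1,r2:5,r3:Add1,r4:4
cycle 5: issue ADD r2<-Add2 // r0:10,r1:Mul1,r2:Add2,r3:Add1,r4:4

STATUS = TAG Add1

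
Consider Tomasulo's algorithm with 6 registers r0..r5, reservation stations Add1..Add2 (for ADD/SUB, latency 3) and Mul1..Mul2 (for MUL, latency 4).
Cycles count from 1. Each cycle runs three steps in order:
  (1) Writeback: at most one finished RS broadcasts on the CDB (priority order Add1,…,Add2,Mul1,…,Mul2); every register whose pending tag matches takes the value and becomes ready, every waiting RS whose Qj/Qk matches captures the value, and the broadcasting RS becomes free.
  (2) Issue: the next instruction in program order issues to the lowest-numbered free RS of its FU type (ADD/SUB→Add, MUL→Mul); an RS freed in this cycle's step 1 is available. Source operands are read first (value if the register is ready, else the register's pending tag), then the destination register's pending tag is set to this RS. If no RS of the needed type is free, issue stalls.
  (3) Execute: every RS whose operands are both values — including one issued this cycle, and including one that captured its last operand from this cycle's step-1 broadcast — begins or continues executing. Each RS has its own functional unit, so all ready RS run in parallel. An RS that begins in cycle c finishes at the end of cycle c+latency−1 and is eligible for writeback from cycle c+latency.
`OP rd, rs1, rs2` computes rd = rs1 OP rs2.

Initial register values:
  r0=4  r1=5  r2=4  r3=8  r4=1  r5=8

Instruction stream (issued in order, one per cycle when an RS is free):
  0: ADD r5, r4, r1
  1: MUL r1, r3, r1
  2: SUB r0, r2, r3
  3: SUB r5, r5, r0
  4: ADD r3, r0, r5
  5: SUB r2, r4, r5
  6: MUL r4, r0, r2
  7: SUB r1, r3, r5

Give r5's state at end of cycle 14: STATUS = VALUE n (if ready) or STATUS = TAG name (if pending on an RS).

c1: issue ADD r5<-Add1 | r0:4,r1:5,r2:4,r3:8,r4:1,r5:Add1
c2: issue MUL r1<-Mul1 | r0:4,r1:Mul1,r2:4,r3:8,r4:1,r5:Add1
c3: issue SUB r0<-Add2 | r0:Add2,r1:Mul1,r2:4,r3:8,r4:1,r5:Add1
c4: CDB Add1=6; issue SUB r5<-Add1 | r0:Add2,r1:Mul1,r2:4,r3:8,r4:1,r5:Add1
c5: stall | r0:Add2,r1:Mul1,r2:4,r3:8,r4:1,r5:Add1
c6: CDB Add2=-4; issue ADD r3<-Add2 | r0:-4,r1:Mul1,r2:4,r3:Add2,r4:1,r5:Add1
c7: CDB Mul1=40; stall | r0:-4,r1:40,r2:4,r3:Add2,r4:1,r5:Add1
c8: stall | r0:-4,r1:40,r2:4,r3:Add2,r4:1,r5:Add1
c9: CDB Add1=10; issue SUB r2<-Add1 | r0:-4,r1:40,r2:Add1,r3:Add2,r4:1,r5:10
c10: issue MUL r4<-Mul1 | r0:-4,r1:40,r2:Add1,r3:Add2,r4:Mul1,r5:10
c11: stall | r0:-4,r1:40,r2:Add1,r3:Add2,r4:Mul1,r5:10
c12: CDB Add1=-9; issue SUB r1<-Add1 | r0:-4,r1:Add1,r2:-9,r3:Add2,r4:Mul1,r5:10
c13: CDB Add2=6 | r0:-4,r1:Add1,r2:-9,r3:6,r4:Mul1,r5:10
c14: - | r0:-4,r1:Add1,r2:-9,r3:6,r4:Mul1,r5:10

STATUS = VALUE 10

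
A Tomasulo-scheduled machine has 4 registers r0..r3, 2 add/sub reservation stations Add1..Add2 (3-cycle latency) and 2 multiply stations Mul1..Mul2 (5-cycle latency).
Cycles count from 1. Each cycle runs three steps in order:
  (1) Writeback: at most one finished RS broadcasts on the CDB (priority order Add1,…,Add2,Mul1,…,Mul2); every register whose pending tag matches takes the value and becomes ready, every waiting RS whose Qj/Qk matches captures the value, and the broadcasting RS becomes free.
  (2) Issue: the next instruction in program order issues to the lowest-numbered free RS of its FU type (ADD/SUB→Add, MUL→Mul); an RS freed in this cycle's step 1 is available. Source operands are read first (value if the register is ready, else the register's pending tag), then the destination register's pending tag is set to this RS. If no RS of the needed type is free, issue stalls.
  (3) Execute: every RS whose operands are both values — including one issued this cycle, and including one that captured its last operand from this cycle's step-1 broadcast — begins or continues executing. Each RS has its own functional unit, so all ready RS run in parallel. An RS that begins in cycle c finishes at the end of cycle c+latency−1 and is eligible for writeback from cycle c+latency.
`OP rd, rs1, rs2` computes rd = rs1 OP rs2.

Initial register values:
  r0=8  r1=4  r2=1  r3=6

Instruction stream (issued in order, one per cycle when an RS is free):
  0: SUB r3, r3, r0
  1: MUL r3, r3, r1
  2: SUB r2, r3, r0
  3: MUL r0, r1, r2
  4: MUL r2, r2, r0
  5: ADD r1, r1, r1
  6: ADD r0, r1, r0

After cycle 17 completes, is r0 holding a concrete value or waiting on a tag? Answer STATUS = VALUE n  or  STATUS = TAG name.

STATUS = TAG Add2

c1: issue SUB r3<-Add1 | r0:8,r1:4,r2:1,r3:Add1
c2: issue MUL r3<-Mul1 | r0:8,r1:4,r2:1,r3:Mul1
c3: issue SUB r2<-Add2 | r0:8,r1:4,r2:Add2,r3:Mul1
c4: CDB Add1=-2; issue MUL r0<-Mul2 | r0:Mul2,r1:4,r2:Add2,r3:Mul1
c5: stall | r0:Mul2,r1:4,r2:Add2,r3:Mul1
c6: stall | r0:Mul2,r1:4,r2:Add2,r3:Mul1
c7: stall | r0:Mul2,r1:4,r2:Add2,r3:Mul1
c8: stall | r0:Mul2,r1:4,r2:Add2,r3:Mul1
c9: CDB Mul1=-8; issue MUL r2<-Mul1 | r0:Mul2,r1:4,r2:Mul1,r3:-8
c10: issue ADD r1<-Add1 | r0:Mul2,r1:Add1,r2:Mul1,r3:-8
c11: stall | r0:Mul2,r1:Add1,r2:Mul1,r3:-8
c12: CDB Add2=-16; issue ADD r0<-Add2 | r0:Add2,r1:Add1,r2:Mul1,r3:-8
c13: CDB Add1=8 | r0:Add2,r1:8,r2:Mul1,r3:-8
c14: - | r0:Add2,r1:8,r2:Mul1,r3:-8
c15: - | r0:Add2,r1:8,r2:Mul1,r3:-8
c16: - | r0:Add2,r1:8,r2:Mul1,r3:-8
c17: CDB Mul2=-64 | r0:Add2,r1:8,r2:Mul1,r3:-8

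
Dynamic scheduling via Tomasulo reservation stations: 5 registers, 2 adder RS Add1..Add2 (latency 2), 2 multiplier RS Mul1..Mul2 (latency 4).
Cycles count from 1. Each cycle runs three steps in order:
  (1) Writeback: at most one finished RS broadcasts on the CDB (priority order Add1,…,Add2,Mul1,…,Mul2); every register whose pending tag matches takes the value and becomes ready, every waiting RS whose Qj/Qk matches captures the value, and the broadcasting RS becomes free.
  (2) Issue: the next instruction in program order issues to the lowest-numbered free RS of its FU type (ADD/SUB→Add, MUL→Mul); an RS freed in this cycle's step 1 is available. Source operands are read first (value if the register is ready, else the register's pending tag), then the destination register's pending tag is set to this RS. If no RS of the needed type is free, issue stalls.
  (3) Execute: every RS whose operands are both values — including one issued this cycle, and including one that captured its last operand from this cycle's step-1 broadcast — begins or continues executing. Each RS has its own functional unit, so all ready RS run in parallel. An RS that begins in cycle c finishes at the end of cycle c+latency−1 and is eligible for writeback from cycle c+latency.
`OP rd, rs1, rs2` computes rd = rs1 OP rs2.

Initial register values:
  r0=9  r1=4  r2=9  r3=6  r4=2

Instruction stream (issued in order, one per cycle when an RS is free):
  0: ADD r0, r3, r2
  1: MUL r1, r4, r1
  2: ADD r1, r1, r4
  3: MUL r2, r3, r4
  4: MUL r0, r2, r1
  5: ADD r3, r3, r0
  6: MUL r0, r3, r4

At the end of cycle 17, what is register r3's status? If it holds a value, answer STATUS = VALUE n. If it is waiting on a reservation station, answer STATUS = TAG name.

  c1: issue ADD r0<-Add1  regs: r0:Add1,r1:4,r2:9,r3:6,r4:2
  c2: issue MUL r1<-Mul1  regs: r0:Add1,r1:Mul1,r2:9,r3:6,r4:2
  c3: CDB Add1=15; issue ADD r1<-Add1  regs: r0:15,r1:Add1,r2:9,r3:6,r4:2
  c4: issue MUL r2<-Mul2  regs: r0:15,r1:Add1,r2:Mul2,r3:6,r4:2
  c5: stall  regs: r0:15,r1:Add1,r2:Mul2,r3:6,r4:2
  c6: CDB Mul1=8; issue MUL r0<-Mul1  regs: r0:Mul1,r1:Add1,r2:Mul2,r3:6,r4:2
  c7: issue ADD r3<-Add2  regs: r0:Mul1,r1:Add1,r2:Mul2,r3:Add2,r4:2
  c8: CDB Add1=10; stall  regs: r0:Mul1,r1:10,r2:Mul2,r3:Add2,r4:2
  c9: CDB Mul2=12; issue MUL r0<-Mul2  regs: r0:Mul2,r1:10,r2:12,r3:Add2,r4:2
  c10: -  regs: r0:Mul2,r1:10,r2:12,r3:Add2,r4:2
  c11: -  regs: r0:Mul2,r1:10,r2:12,r3:Add2,r4:2
  c12: -  regs: r0:Mul2,r1:10,r2:12,r3:Add2,r4:2
  c13: CDB Mul1=120  regs: r0:Mul2,r1:10,r2:12,r3:Add2,r4:2
  c14: -  regs: r0:Mul2,r1:10,r2:12,r3:Add2,r4:2
  c15: CDB Add2=126  regs: r0:Mul2,r1:10,r2:12,r3:126,r4:2
  c16: -  regs: r0:Mul2,r1:10,r2:12,r3:126,r4:2
  c17: -  regs: r0:Mul2,r1:10,r2:12,r3:126,r4:2

STATUS = VALUE 126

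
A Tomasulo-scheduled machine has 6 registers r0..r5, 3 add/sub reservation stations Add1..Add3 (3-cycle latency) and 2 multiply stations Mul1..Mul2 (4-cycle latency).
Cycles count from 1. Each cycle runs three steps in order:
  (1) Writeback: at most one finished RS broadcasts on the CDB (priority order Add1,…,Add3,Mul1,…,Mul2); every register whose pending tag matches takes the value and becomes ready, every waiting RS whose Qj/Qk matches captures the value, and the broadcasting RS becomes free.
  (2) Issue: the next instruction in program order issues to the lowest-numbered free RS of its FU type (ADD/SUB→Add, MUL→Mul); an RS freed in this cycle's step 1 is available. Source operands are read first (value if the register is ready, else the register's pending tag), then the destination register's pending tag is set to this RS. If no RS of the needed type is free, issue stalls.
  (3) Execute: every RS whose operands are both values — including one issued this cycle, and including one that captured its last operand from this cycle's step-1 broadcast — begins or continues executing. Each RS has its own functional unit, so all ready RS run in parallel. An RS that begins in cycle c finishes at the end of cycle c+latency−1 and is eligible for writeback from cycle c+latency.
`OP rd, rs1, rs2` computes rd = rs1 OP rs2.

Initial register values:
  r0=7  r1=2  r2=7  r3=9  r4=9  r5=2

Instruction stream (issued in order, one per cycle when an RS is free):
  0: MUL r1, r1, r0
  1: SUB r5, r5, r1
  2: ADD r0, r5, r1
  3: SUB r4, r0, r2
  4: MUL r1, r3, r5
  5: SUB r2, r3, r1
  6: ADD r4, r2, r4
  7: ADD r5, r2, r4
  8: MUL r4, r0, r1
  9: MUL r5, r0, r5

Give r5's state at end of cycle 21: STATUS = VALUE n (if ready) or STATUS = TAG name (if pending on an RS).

  c1: issue MUL r1<-Mul1  regs: r0:7,r1:Mul1,r2:7,r3:9,r4:9,r5:2
  c2: issue SUB r5<-Add1  regs: r0:7,r1:Mul1,r2:7,r3:9,r4:9,r5:Add1
  c3: issue ADD r0<-Add2  regs: r0:Add2,r1:Mul1,r2:7,r3:9,r4:9,r5:Add1
  c4: issue SUB r4<-Add3  regs: r0:Add2,r1:Mul1,r2:7,r3:9,r4:Add3,r5:Add1
  c5: CDB Mul1=14; issue MUL r1<-Mul1  regs: r0:Add2,r1:Mul1,r2:7,r3:9,r4:Add3,r5:Add1
  c6: stall  regs: r0:Add2,r1:Mul1,r2:7,r3:9,r4:Add3,r5:Add1
  c7: stall  regs: r0:Add2,r1:Mul1,r2:7,r3:9,r4:Add3,r5:Add1
  c8: CDB Add1=-12; issue SUB r2<-Add1  regs: r0:Add2,r1:Mul1,r2:Add1,r3:9,r4:Add3,r5:-12
  c9: stall  regs: r0:Add2,r1:Mul1,r2:Add1,r3:9,r4:Add3,r5:-12
  c10: stall  regs: r0:Add2,r1:Mul1,r2:Add1,r3:9,r4:Add3,r5:-12
  c11: CDB Add2=2; issue ADD r4<-Add2  regs: r0:2,r1:Mul1,r2:Add1,r3:9,r4:Add2,r5:-12
  c12: CDB Mul1=-108; stall  regs: r0:2,r1:-108,r2:Add1,r3:9,r4:Add2,r5:-12
  c13: stall  regs: r0:2,r1:-108,r2:Add1,r3:9,r4:Add2,r5:-12
  c14: CDB Add3=-5; issue ADD r5<-Add3  regs: r0:2,r1:-108,r2:Add1,r3:9,r4:Add2,r5:Add3
  c15: CDB Add1=117; issue MUL r4<-Mul1  regs: r0:2,r1:-108,r2:117,r3:9,r4:Mul1,r5:Add3
  c16: issue MUL r5<-Mul2  regs: r0:2,r1:-108,r2:117,r3:9,r4:Mul1,r5:Mul2
  c17: -  regs: r0:2,r1:-108,r2:117,r3:9,r4:Mul1,r5:Mul2
  c18: CDB Add2=112  regs: r0:2,r1:-108,r2:117,r3:9,r4:Mul1,r5:Mul2
  c19: CDB Mul1=-216  regs: r0:2,r1:-108,r2:117,r3:9,r4:-216,r5:Mul2
  c20: -  regs: r0:2,r1:-108,r2:117,r3:9,r4:-216,r5:Mul2
  c21: CDB Add3=229  regs: r0:2,r1:-108,r2:117,r3:9,r4:-216,r5:Mul2

STATUS = TAG Mul2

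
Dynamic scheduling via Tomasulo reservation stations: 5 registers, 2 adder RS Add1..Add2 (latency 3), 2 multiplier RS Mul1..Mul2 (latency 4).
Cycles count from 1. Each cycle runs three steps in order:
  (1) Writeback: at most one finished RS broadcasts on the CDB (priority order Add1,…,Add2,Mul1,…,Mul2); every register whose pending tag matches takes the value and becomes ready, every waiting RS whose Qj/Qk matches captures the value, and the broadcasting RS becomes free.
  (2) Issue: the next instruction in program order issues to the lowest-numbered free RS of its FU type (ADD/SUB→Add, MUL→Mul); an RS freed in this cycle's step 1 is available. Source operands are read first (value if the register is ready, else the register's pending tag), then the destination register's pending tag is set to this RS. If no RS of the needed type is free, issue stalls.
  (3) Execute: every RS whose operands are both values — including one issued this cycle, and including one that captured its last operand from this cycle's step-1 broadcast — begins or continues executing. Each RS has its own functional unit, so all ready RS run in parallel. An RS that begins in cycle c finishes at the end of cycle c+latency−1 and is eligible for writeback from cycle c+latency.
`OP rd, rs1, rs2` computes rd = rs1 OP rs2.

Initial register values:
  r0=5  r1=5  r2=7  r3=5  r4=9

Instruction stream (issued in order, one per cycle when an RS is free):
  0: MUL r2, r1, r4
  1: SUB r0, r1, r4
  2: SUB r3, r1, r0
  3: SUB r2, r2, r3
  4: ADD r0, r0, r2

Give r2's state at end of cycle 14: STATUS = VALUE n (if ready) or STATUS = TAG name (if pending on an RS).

cycle 1: issue MUL r2<-Mul1 // r0:5,r1:5,r2:Mul1,r3:5,r4:9
cycle 2: issue SUB r0<-Add1 // r0:Add1,r1:5,r2:Mul1,r3:5,r4:9
cycle 3: issue SUB r3<-Add2 // r0:Add1,r1:5,r2:Mul1,r3:Add2,r4:9
cycle 4: stall // r0:Add1,r1:5,r2:Mul1,r3:Add2,r4:9
cycle 5: CDB Add1=-4; issue SUB r2<-Add1 // r0:-4,r1:5,r2:Add1,r3:Add2,r4:9
cycle 6: CDB Mul1=45; stall // r0:-4,r1:5,r2:Add1,r3:Add2,r4:9
cycle 7: stall // r0:-4,r1:5,r2:Add1,r3:Add2,r4:9
cycle 8: CDB Add2=9; issue ADD r0<-Add2 // r0:Add2,r1:5,r2:Add1,r3:9,r4:9
cycle 9: - // r0:Add2,r1:5,r2:Add1,r3:9,r4:9
cycle 10: - // r0:Add2,r1:5,r2:Add1,r3:9,r4:9
cycle 11: CDB Add1=36 // r0:Add2,r1:5,r2:36,r3:9,r4:9
cycle 12: - // r0:Add2,r1:5,r2:36,r3:9,r4:9
cycle 13: - // r0:Add2,r1:5,r2:36,r3:9,r4:9
cycle 14: CDB Add2=32 // r0:32,r1:5,r2:36,r3:9,r4:9

STATUS = VALUE 36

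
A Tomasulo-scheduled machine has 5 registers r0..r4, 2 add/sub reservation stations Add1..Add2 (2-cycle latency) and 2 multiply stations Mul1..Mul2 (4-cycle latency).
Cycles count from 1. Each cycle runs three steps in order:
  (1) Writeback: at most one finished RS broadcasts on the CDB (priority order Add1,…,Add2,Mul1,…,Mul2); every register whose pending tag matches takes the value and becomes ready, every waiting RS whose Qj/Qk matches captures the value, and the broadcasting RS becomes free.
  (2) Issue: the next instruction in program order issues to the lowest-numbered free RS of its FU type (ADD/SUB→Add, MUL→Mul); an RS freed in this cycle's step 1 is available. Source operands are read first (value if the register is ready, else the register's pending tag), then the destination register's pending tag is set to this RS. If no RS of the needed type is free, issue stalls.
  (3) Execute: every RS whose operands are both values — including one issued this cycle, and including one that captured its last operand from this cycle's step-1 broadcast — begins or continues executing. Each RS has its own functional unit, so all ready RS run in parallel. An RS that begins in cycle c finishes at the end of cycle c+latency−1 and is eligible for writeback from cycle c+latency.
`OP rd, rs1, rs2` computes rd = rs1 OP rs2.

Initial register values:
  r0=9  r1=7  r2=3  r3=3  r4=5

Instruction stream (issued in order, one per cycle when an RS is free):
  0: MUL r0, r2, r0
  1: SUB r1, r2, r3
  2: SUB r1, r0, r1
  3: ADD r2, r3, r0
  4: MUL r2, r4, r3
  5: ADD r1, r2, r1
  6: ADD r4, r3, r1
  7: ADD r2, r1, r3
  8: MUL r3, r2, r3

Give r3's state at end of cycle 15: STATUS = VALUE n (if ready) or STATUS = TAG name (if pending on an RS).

STATUS = TAG Mul1

c1: issue MUL r0<-Mul1 | r0:Mul1,r1:7,r2:3,r3:3,r4:5
c2: issue SUB r1<-Add1 | r0:Mul1,r1:Add1,r2:3,r3:3,r4:5
c3: issue SUB r1<-Add2 | r0:Mul1,r1:Add2,r2:3,r3:3,r4:5
c4: CDB Add1=0; issue ADD r2<-Add1 | r0:Mul1,r1:Add2,r2:Add1,r3:3,r4:5
c5: CDB Mul1=27; issue MUL r2<-Mul1 | r0:27,r1:Add2,r2:Mul1,r3:3,r4:5
c6: stall | r0:27,r1:Add2,r2:Mul1,r3:3,r4:5
c7: CDB Add1=30; issue ADD r1<-Add1 | r0:27,r1:Add1,r2:Mul1,r3:3,r4:5
c8: CDB Add2=27; issue ADD r4<-Add2 | r0:27,r1:Add1,r2:Mul1,r3:3,r4:Add2
c9: CDB Mul1=15; stall | r0:27,r1:Add1,r2:15,r3:3,r4:Add2
c10: stall | r0:27,r1:Add1,r2:15,r3:3,r4:Add2
c11: CDB Add1=42; issue ADD r2<-Add1 | r0:27,r1:42,r2:Add1,r3:3,r4:Add2
c12: issue MUL r3<-Mul1 | r0:27,r1:42,r2:Add1,r3:Mul1,r4:Add2
c13: CDB Add1=45 | r0:27,r1:42,r2:45,r3:Mul1,r4:Add2
c14: CDB Add2=45 | r0:27,r1:42,r2:45,r3:Mul1,r4:45
c15: - | r0:27,r1:42,r2:45,r3:Mul1,r4:45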